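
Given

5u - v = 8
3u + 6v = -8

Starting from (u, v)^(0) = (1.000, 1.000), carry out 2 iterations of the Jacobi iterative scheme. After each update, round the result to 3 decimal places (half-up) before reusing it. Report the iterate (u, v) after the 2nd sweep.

(1.233, -2.233)

Iteration 1:
  u = (8 - (-1)·1.000) / (5) = 1.800
  v = (-8 - (3)·1.000) / (6) = -1.833
Iteration 2:
  u = (8 - (-1)·-1.833) / (5) = 1.233
  v = (-8 - (3)·1.800) / (6) = -2.233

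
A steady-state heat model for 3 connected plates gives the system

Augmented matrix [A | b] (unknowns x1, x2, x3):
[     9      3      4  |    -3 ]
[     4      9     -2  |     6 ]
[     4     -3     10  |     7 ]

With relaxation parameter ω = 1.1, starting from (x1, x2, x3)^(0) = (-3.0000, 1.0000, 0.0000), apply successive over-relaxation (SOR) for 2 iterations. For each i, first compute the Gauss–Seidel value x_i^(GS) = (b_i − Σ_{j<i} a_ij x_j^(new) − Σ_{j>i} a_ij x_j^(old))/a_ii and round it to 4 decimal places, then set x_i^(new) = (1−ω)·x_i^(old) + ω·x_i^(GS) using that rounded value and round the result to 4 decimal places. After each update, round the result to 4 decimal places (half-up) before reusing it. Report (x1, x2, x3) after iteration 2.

Iteration 1:
  x1: GS value = (-3 - (3)·1.0000 - (4)·0.0000) / (9) = -0.6667;  x1 ← (1−ω)·-3.0000 + ω·-0.6667 = -0.4334
  x2: GS value = (6 - (4)·-0.4334 - (-2)·0.0000) / (9) = 0.8593;  x2 ← (1−ω)·1.0000 + ω·0.8593 = 0.8452
  x3: GS value = (7 - (4)·-0.4334 - (-3)·0.8452) / (10) = 1.1269;  x3 ← (1−ω)·0.0000 + ω·1.1269 = 1.2396
Iteration 2:
  x1: GS value = (-3 - (3)·0.8452 - (4)·1.2396) / (9) = -1.1660;  x1 ← (1−ω)·-0.4334 + ω·-1.1660 = -1.2393
  x2: GS value = (6 - (4)·-1.2393 - (-2)·1.2396) / (9) = 1.4929;  x2 ← (1−ω)·0.8452 + ω·1.4929 = 1.5577
  x3: GS value = (7 - (4)·-1.2393 - (-3)·1.5577) / (10) = 1.6630;  x3 ← (1−ω)·1.2396 + ω·1.6630 = 1.7053

(-1.2393, 1.5577, 1.7053)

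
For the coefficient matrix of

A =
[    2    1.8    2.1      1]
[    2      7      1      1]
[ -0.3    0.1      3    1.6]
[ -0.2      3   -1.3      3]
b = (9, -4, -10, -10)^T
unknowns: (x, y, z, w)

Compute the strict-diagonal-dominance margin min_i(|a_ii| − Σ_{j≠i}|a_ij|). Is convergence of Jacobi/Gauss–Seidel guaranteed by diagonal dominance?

-2.9

row 1: |2| − (1.8+2.1+1) = -2.9
row 2: |7| − (2+1+1) = 3
row 3: |3| − (0.3+0.1+1.6) = 1
row 4: |3| − (0.2+3+1.3) = -1.5
minimum over rows = -2.9 → not strictly diagonally dominant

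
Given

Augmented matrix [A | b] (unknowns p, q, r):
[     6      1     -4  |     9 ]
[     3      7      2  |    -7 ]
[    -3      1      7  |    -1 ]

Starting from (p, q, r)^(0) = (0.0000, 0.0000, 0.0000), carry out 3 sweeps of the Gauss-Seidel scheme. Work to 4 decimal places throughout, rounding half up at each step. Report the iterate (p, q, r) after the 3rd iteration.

(2.6225, -2.4493, 1.3310)

Iteration 1:
  p = (9 - (1)·0.0000 - (-4)·0.0000) / (6) = 1.5000
  q = (-7 - (3)·1.5000 - (2)·0.0000) / (7) = -1.6429
  r = (-1 - (-3)·1.5000 - (1)·-1.6429) / (7) = 0.7347
Iteration 2:
  p = (9 - (1)·-1.6429 - (-4)·0.7347) / (6) = 2.2636
  q = (-7 - (3)·2.2636 - (2)·0.7347) / (7) = -2.1800
  r = (-1 - (-3)·2.2636 - (1)·-2.1800) / (7) = 1.1387
Iteration 3:
  p = (9 - (1)·-2.1800 - (-4)·1.1387) / (6) = 2.6225
  q = (-7 - (3)·2.6225 - (2)·1.1387) / (7) = -2.4493
  r = (-1 - (-3)·2.6225 - (1)·-2.4493) / (7) = 1.3310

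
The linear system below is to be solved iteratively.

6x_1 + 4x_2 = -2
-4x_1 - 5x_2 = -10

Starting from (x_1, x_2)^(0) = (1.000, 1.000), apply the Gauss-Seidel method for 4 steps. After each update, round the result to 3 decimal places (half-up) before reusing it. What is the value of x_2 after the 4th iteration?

Iteration 1:
  x_1 = (-2 - (4)·1.000) / (6) = -1.000
  x_2 = (-10 - (-4)·-1.000) / (-5) = 2.800
Iteration 2:
  x_1 = (-2 - (4)·2.800) / (6) = -2.200
  x_2 = (-10 - (-4)·-2.200) / (-5) = 3.760
Iteration 3:
  x_1 = (-2 - (4)·3.760) / (6) = -2.840
  x_2 = (-10 - (-4)·-2.840) / (-5) = 4.272
Iteration 4:
  x_1 = (-2 - (4)·4.272) / (6) = -3.181
  x_2 = (-10 - (-4)·-3.181) / (-5) = 4.545

4.545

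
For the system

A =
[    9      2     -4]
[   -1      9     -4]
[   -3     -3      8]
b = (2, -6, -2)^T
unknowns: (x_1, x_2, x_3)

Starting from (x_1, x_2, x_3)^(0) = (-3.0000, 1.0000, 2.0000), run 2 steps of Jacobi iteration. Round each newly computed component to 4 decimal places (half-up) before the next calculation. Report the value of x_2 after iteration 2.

-1.0123

Iteration 1:
  x_1 = (2 - (2)·1.0000 - (-4)·2.0000) / (9) = 0.8889
  x_2 = (-6 - (-1)·-3.0000 - (-4)·2.0000) / (9) = -0.1111
  x_3 = (-2 - (-3)·-3.0000 - (-3)·1.0000) / (8) = -1.0000
Iteration 2:
  x_1 = (2 - (2)·-0.1111 - (-4)·-1.0000) / (9) = -0.1975
  x_2 = (-6 - (-1)·0.8889 - (-4)·-1.0000) / (9) = -1.0123
  x_3 = (-2 - (-3)·0.8889 - (-3)·-0.1111) / (8) = 0.0417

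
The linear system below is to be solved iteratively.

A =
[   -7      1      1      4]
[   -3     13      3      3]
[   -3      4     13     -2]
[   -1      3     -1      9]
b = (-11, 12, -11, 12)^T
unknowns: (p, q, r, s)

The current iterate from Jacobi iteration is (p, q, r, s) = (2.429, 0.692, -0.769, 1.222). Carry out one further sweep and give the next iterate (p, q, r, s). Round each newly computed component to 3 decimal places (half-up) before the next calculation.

One sweep:
  p = (-11 - (1)·0.692 - (1)·-0.769 - (4)·1.222) / (-7) = 2.259
  q = (12 - (-3)·2.429 - (3)·-0.769 - (3)·1.222) / (13) = 1.379
  r = (-11 - (-3)·2.429 - (4)·0.692 - (-2)·1.222) / (13) = -0.311
  s = (12 - (-1)·2.429 - (3)·0.692 - (-1)·-0.769) / (9) = 1.287

(2.259, 1.379, -0.311, 1.287)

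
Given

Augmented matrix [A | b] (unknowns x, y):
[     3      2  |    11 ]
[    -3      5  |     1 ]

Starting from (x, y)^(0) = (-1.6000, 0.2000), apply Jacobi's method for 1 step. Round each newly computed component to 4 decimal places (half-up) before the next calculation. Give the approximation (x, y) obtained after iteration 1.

(3.5333, -0.7600)

Iteration 1:
  x = (11 - (2)·0.2000) / (3) = 3.5333
  y = (1 - (-3)·-1.6000) / (5) = -0.7600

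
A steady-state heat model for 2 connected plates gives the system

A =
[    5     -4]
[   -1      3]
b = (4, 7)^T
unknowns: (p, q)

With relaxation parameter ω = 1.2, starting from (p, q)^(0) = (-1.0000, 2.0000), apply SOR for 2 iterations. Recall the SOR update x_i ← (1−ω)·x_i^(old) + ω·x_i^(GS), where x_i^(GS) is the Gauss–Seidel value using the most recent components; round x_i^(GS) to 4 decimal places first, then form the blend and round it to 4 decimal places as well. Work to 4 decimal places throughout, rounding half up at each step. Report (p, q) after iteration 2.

(3.8307, 3.6058)

Iteration 1:
  p: GS value = (4 - (-4)·2.0000) / (5) = 2.4000;  p ← (1−ω)·-1.0000 + ω·2.4000 = 3.0800
  q: GS value = (7 - (-1)·3.0800) / (3) = 3.3600;  q ← (1−ω)·2.0000 + ω·3.3600 = 3.6320
Iteration 2:
  p: GS value = (4 - (-4)·3.6320) / (5) = 3.7056;  p ← (1−ω)·3.0800 + ω·3.7056 = 3.8307
  q: GS value = (7 - (-1)·3.8307) / (3) = 3.6102;  q ← (1−ω)·3.6320 + ω·3.6102 = 3.6058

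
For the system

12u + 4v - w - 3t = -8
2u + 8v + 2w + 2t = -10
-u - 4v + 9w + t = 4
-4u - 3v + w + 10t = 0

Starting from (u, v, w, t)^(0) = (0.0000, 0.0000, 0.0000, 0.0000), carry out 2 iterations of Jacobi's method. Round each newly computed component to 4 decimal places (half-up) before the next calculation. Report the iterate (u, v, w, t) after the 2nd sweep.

(-0.2130, -1.1944, -0.1852, -0.6861)

Iteration 1:
  u = (-8 - (4)·0.0000 - (-1)·0.0000 - (-3)·0.0000) / (12) = -0.6667
  v = (-10 - (2)·0.0000 - (2)·0.0000 - (2)·0.0000) / (8) = -1.2500
  w = (4 - (-1)·0.0000 - (-4)·0.0000 - (1)·0.0000) / (9) = 0.4444
  t = (0 - (-4)·0.0000 - (-3)·0.0000 - (1)·0.0000) / (10) = 0.0000
Iteration 2:
  u = (-8 - (4)·-1.2500 - (-1)·0.4444 - (-3)·0.0000) / (12) = -0.2130
  v = (-10 - (2)·-0.6667 - (2)·0.4444 - (2)·0.0000) / (8) = -1.1944
  w = (4 - (-1)·-0.6667 - (-4)·-1.2500 - (1)·0.0000) / (9) = -0.1852
  t = (0 - (-4)·-0.6667 - (-3)·-1.2500 - (1)·0.4444) / (10) = -0.6861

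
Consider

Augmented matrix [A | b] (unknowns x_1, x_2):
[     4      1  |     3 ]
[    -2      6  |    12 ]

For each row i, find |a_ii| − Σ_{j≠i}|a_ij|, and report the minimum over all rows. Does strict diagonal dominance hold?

3

row 1: |4| − (1) = 3
row 2: |6| − (2) = 4
minimum over rows = 3 → strictly diagonally dominant (convergence guaranteed)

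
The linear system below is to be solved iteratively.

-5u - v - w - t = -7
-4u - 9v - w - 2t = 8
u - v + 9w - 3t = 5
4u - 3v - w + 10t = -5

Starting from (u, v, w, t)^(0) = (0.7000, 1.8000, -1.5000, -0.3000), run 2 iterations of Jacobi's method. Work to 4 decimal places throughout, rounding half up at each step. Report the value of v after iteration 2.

Iteration 1:
  u = (-7 - (-1)·1.8000 - (-1)·-1.5000 - (-1)·-0.3000) / (-5) = 1.4000
  v = (8 - (-4)·0.7000 - (-1)·-1.5000 - (-2)·-0.3000) / (-9) = -0.9667
  w = (5 - (1)·0.7000 - (-1)·1.8000 - (-3)·-0.3000) / (9) = 0.5778
  t = (-5 - (4)·0.7000 - (-3)·1.8000 - (-1)·-1.5000) / (10) = -0.3900
Iteration 2:
  u = (-7 - (-1)·-0.9667 - (-1)·0.5778 - (-1)·-0.3900) / (-5) = 1.5558
  v = (8 - (-4)·1.4000 - (-1)·0.5778 - (-2)·-0.3900) / (-9) = -1.4886
  w = (5 - (1)·1.4000 - (-1)·-0.9667 - (-3)·-0.3900) / (9) = 0.1626
  t = (-5 - (4)·1.4000 - (-3)·-0.9667 - (-1)·0.5778) / (10) = -1.2922

-1.4886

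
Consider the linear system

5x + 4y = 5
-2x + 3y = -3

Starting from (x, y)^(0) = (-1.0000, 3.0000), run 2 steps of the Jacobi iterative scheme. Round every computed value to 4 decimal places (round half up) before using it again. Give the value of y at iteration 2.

Iteration 1:
  x = (5 - (4)·3.0000) / (5) = -1.4000
  y = (-3 - (-2)·-1.0000) / (3) = -1.6667
Iteration 2:
  x = (5 - (4)·-1.6667) / (5) = 2.3334
  y = (-3 - (-2)·-1.4000) / (3) = -1.9333

-1.9333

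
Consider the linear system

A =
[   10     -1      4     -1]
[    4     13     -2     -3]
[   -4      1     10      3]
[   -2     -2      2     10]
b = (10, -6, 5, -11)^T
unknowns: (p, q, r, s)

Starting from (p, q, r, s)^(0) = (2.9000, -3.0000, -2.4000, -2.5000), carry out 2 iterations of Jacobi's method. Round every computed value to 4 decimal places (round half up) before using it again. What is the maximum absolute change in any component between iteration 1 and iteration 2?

1.7880

Iteration 1:
  p = (10 - (-1)·-3.0000 - (4)·-2.4000 - (-1)·-2.5000) / (10) = 1.4100
  q = (-6 - (4)·2.9000 - (-2)·-2.4000 - (-3)·-2.5000) / (13) = -2.3000
  r = (5 - (-4)·2.9000 - (1)·-3.0000 - (3)·-2.5000) / (10) = 2.7100
  s = (-11 - (-2)·2.9000 - (-2)·-3.0000 - (2)·-2.4000) / (10) = -0.6400
Iteration 2:
  p = (10 - (-1)·-2.3000 - (4)·2.7100 - (-1)·-0.6400) / (10) = -0.3780
  q = (-6 - (4)·1.4100 - (-2)·2.7100 - (-3)·-0.6400) / (13) = -0.6262
  r = (5 - (-4)·1.4100 - (1)·-2.3000 - (3)·-0.6400) / (10) = 1.4860
  s = (-11 - (-2)·1.4100 - (-2)·-2.3000 - (2)·2.7100) / (10) = -1.8200
Change: (-1.7880, 1.6738, -1.2240, -1.1800) → max |·| = 1.7880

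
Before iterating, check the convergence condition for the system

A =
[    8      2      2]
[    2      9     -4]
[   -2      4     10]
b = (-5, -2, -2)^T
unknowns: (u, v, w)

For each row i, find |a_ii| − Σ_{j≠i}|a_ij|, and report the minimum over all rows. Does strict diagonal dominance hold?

row 1: |8| − (2+2) = 4
row 2: |9| − (2+4) = 3
row 3: |10| − (2+4) = 4
minimum over rows = 3 → strictly diagonally dominant (convergence guaranteed)

3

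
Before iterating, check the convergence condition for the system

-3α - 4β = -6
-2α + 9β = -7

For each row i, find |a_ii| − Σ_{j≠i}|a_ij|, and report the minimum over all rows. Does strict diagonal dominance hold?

-1

row 1: |-3| − (4) = -1
row 2: |9| − (2) = 7
minimum over rows = -1 → not strictly diagonally dominant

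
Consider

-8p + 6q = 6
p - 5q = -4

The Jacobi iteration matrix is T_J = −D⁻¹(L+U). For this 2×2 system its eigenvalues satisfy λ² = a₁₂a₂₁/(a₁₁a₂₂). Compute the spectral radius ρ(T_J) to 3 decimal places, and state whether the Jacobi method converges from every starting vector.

a₁₂a₂₁/(a₁₁a₂₂) = (6)·(1) / ((-8)·(-5)) = 0.150000
ρ = √|0.150000| = √0.150000 = 0.387
ρ < 1, so Jacobi converges

0.387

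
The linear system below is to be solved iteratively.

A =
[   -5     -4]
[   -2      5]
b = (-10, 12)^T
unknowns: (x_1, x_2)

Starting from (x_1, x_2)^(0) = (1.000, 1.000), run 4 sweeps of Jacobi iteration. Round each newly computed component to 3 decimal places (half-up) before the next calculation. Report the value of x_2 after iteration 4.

2.278

Iteration 1:
  x_1 = (-10 - (-4)·1.000) / (-5) = 1.200
  x_2 = (12 - (-2)·1.000) / (5) = 2.800
Iteration 2:
  x_1 = (-10 - (-4)·2.800) / (-5) = -0.240
  x_2 = (12 - (-2)·1.200) / (5) = 2.880
Iteration 3:
  x_1 = (-10 - (-4)·2.880) / (-5) = -0.304
  x_2 = (12 - (-2)·-0.240) / (5) = 2.304
Iteration 4:
  x_1 = (-10 - (-4)·2.304) / (-5) = 0.157
  x_2 = (12 - (-2)·-0.304) / (5) = 2.278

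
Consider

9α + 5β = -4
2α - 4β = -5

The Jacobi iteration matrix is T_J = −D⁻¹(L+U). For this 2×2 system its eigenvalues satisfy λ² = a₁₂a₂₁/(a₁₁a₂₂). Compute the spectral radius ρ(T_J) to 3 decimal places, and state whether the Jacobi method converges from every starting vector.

a₁₂a₂₁/(a₁₁a₂₂) = (5)·(2) / ((9)·(-4)) = -0.277778
ρ = √|-0.277778| = √0.277778 = 0.527
ρ < 1, so Jacobi converges

0.527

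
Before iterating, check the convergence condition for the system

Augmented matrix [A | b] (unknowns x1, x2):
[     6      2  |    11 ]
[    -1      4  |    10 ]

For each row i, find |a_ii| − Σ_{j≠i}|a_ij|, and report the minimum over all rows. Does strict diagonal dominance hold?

3

row 1: |6| − (2) = 4
row 2: |4| − (1) = 3
minimum over rows = 3 → strictly diagonally dominant (convergence guaranteed)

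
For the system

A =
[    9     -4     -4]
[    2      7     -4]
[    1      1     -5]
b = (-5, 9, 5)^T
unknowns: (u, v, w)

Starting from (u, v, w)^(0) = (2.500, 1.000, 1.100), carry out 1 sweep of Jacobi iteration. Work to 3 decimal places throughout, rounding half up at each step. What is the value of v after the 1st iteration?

Iteration 1:
  u = (-5 - (-4)·1.000 - (-4)·1.100) / (9) = 0.378
  v = (9 - (2)·2.500 - (-4)·1.100) / (7) = 1.200
  w = (5 - (1)·2.500 - (1)·1.000) / (-5) = -0.300

1.200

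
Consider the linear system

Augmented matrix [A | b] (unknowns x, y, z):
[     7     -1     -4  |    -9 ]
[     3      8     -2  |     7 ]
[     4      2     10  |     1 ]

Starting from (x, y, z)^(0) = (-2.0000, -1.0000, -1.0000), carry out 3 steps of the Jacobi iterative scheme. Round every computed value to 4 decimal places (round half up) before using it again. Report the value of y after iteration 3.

Iteration 1:
  x = (-9 - (-1)·-1.0000 - (-4)·-1.0000) / (7) = -2.0000
  y = (7 - (3)·-2.0000 - (-2)·-1.0000) / (8) = 1.3750
  z = (1 - (4)·-2.0000 - (2)·-1.0000) / (10) = 1.1000
Iteration 2:
  x = (-9 - (-1)·1.3750 - (-4)·1.1000) / (7) = -0.4607
  y = (7 - (3)·-2.0000 - (-2)·1.1000) / (8) = 1.9000
  z = (1 - (4)·-2.0000 - (2)·1.3750) / (10) = 0.6250
Iteration 3:
  x = (-9 - (-1)·1.9000 - (-4)·0.6250) / (7) = -0.6571
  y = (7 - (3)·-0.4607 - (-2)·0.6250) / (8) = 1.2040
  z = (1 - (4)·-0.4607 - (2)·1.9000) / (10) = -0.0957

1.2040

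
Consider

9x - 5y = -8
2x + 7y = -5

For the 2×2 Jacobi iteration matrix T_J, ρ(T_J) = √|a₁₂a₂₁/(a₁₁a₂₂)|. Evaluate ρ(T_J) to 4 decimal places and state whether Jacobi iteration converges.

0.3984

a₁₂a₂₁/(a₁₁a₂₂) = (-5)·(2) / ((9)·(7)) = -0.158730
ρ = √|-0.158730| = √0.158730 = 0.3984
ρ < 1, so Jacobi converges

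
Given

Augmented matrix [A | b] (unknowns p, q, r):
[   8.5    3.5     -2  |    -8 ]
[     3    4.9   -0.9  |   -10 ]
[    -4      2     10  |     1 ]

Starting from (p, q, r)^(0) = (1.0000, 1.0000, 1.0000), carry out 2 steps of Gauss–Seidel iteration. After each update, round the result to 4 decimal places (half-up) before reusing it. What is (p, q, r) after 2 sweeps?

(-0.4847, -1.7647, 0.2591)

Iteration 1:
  p = (-8 - (3.5)·1.0000 - (-2)·1.0000) / (8.5) = -1.1176
  q = (-10 - (3)·-1.1176 - (-0.9)·1.0000) / (4.9) = -1.1729
  r = (1 - (-4)·-1.1176 - (2)·-1.1729) / (10) = -0.1125
Iteration 2:
  p = (-8 - (3.5)·-1.1729 - (-2)·-0.1125) / (8.5) = -0.4847
  q = (-10 - (3)·-0.4847 - (-0.9)·-0.1125) / (4.9) = -1.7647
  r = (1 - (-4)·-0.4847 - (2)·-1.7647) / (10) = 0.2591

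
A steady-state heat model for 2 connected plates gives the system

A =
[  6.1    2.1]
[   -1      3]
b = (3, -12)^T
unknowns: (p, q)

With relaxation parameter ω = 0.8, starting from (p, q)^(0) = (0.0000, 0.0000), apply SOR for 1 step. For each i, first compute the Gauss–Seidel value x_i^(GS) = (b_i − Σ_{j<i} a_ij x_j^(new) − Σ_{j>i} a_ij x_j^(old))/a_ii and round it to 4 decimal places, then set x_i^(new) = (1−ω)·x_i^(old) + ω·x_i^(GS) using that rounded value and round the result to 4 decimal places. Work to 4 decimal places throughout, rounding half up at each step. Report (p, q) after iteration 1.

(0.3934, -3.0951)

Iteration 1:
  p: GS value = (3 - (2.1)·0.0000) / (6.1) = 0.4918;  p ← (1−ω)·0.0000 + ω·0.4918 = 0.3934
  q: GS value = (-12 - (-1)·0.3934) / (3) = -3.8689;  q ← (1−ω)·0.0000 + ω·-3.8689 = -3.0951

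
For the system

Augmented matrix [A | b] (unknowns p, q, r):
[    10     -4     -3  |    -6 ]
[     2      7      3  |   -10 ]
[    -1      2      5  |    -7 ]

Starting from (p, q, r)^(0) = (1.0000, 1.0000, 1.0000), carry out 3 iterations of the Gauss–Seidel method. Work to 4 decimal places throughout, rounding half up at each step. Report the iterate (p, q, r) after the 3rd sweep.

(-1.3141, -0.4443, -1.4851)

Iteration 1:
  p = (-6 - (-4)·1.0000 - (-3)·1.0000) / (10) = 0.1000
  q = (-10 - (2)·0.1000 - (3)·1.0000) / (7) = -1.8857
  r = (-7 - (-1)·0.1000 - (2)·-1.8857) / (5) = -0.6257
Iteration 2:
  p = (-6 - (-4)·-1.8857 - (-3)·-0.6257) / (10) = -1.5420
  q = (-10 - (2)·-1.5420 - (3)·-0.6257) / (7) = -0.7198
  r = (-7 - (-1)·-1.5420 - (2)·-0.7198) / (5) = -1.4205
Iteration 3:
  p = (-6 - (-4)·-0.7198 - (-3)·-1.4205) / (10) = -1.3141
  q = (-10 - (2)·-1.3141 - (3)·-1.4205) / (7) = -0.4443
  r = (-7 - (-1)·-1.3141 - (2)·-0.4443) / (5) = -1.4851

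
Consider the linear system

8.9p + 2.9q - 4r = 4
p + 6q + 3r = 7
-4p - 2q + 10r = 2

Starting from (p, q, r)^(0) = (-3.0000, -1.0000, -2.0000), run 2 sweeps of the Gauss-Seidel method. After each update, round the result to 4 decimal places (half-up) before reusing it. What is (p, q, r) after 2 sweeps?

Iteration 1:
  p = (4 - (2.9)·-1.0000 - (-4)·-2.0000) / (8.9) = -0.1236
  q = (7 - (1)·-0.1236 - (3)·-2.0000) / (6) = 2.1873
  r = (2 - (-4)·-0.1236 - (-2)·2.1873) / (10) = 0.5880
Iteration 2:
  p = (4 - (2.9)·2.1873 - (-4)·0.5880) / (8.9) = 0.0010
  q = (7 - (1)·0.0010 - (3)·0.5880) / (6) = 0.8725
  r = (2 - (-4)·0.0010 - (-2)·0.8725) / (10) = 0.3749

(0.0010, 0.8725, 0.3749)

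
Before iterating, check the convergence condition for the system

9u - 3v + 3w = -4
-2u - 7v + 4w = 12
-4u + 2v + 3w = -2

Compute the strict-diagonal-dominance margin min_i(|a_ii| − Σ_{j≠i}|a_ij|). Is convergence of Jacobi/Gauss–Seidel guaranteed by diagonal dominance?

row 1: |9| − (3+3) = 3
row 2: |-7| − (2+4) = 1
row 3: |3| − (4+2) = -3
minimum over rows = -3 → not strictly diagonally dominant

-3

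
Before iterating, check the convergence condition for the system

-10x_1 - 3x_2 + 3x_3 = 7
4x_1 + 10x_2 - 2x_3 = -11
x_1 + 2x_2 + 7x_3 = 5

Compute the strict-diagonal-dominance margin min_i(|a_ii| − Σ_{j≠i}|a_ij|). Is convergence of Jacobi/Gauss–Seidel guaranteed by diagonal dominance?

row 1: |-10| − (3+3) = 4
row 2: |10| − (4+2) = 4
row 3: |7| − (1+2) = 4
minimum over rows = 4 → strictly diagonally dominant (convergence guaranteed)

4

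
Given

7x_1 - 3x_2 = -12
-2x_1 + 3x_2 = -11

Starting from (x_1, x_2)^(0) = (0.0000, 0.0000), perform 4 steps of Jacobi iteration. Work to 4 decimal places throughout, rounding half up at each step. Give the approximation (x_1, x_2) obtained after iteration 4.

(-4.2245, -6.1837)

Iteration 1:
  x_1 = (-12 - (-3)·0.0000) / (7) = -1.7143
  x_2 = (-11 - (-2)·0.0000) / (3) = -3.6667
Iteration 2:
  x_1 = (-12 - (-3)·-3.6667) / (7) = -3.2857
  x_2 = (-11 - (-2)·-1.7143) / (3) = -4.8095
Iteration 3:
  x_1 = (-12 - (-3)·-4.8095) / (7) = -3.7755
  x_2 = (-11 - (-2)·-3.2857) / (3) = -5.8571
Iteration 4:
  x_1 = (-12 - (-3)·-5.8571) / (7) = -4.2245
  x_2 = (-11 - (-2)·-3.7755) / (3) = -6.1837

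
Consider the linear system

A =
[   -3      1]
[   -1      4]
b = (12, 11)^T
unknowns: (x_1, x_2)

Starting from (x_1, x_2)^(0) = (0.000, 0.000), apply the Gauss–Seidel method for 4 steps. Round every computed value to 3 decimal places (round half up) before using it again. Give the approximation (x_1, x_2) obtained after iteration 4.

(-3.364, 1.909)

Iteration 1:
  x_1 = (12 - (1)·0.000) / (-3) = -4.000
  x_2 = (11 - (-1)·-4.000) / (4) = 1.750
Iteration 2:
  x_1 = (12 - (1)·1.750) / (-3) = -3.417
  x_2 = (11 - (-1)·-3.417) / (4) = 1.896
Iteration 3:
  x_1 = (12 - (1)·1.896) / (-3) = -3.368
  x_2 = (11 - (-1)·-3.368) / (4) = 1.908
Iteration 4:
  x_1 = (12 - (1)·1.908) / (-3) = -3.364
  x_2 = (11 - (-1)·-3.364) / (4) = 1.909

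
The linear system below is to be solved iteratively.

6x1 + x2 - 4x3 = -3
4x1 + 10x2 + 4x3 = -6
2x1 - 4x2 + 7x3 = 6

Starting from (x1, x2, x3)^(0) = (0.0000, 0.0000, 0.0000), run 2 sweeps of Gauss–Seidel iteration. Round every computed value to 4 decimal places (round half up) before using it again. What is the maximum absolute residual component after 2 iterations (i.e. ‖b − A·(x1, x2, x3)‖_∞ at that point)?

Iteration 1:
  x1 = (-3 - (1)·0.0000 - (-4)·0.0000) / (6) = -0.5000
  x2 = (-6 - (4)·-0.5000 - (4)·0.0000) / (10) = -0.4000
  x3 = (6 - (2)·-0.5000 - (-4)·-0.4000) / (7) = 0.7714
Iteration 2:
  x1 = (-3 - (1)·-0.4000 - (-4)·0.7714) / (6) = 0.0809
  x2 = (-6 - (4)·0.0809 - (4)·0.7714) / (10) = -0.9409
  x3 = (6 - (2)·0.0809 - (-4)·-0.9409) / (7) = 0.2964
Residual b − A·x = (-1.3589, 1.8998, -0.0002); ∞-norm = 1.8998

1.8998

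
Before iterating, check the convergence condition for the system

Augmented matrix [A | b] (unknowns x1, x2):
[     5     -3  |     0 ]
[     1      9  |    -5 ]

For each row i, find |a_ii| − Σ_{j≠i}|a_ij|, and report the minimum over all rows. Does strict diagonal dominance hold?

row 1: |5| − (3) = 2
row 2: |9| − (1) = 8
minimum over rows = 2 → strictly diagonally dominant (convergence guaranteed)

2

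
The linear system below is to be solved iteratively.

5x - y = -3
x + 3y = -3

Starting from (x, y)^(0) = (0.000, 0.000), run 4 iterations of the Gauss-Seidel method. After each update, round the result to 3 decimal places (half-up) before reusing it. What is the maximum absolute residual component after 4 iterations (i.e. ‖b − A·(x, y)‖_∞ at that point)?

0.000

Iteration 1:
  x = (-3 - (-1)·0.000) / (5) = -0.600
  y = (-3 - (1)·-0.600) / (3) = -0.800
Iteration 2:
  x = (-3 - (-1)·-0.800) / (5) = -0.760
  y = (-3 - (1)·-0.760) / (3) = -0.747
Iteration 3:
  x = (-3 - (-1)·-0.747) / (5) = -0.749
  y = (-3 - (1)·-0.749) / (3) = -0.750
Iteration 4:
  x = (-3 - (-1)·-0.750) / (5) = -0.750
  y = (-3 - (1)·-0.750) / (3) = -0.750
Residual b − A·x = (0.000, 0.000); ∞-norm = 0.000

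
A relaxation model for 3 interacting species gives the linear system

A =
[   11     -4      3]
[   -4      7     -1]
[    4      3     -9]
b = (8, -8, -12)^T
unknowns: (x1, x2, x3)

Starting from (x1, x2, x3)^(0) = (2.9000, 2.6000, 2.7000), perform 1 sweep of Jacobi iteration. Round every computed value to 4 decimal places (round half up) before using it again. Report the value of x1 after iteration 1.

0.9364

Iteration 1:
  x1 = (8 - (-4)·2.6000 - (3)·2.7000) / (11) = 0.9364
  x2 = (-8 - (-4)·2.9000 - (-1)·2.7000) / (7) = 0.9000
  x3 = (-12 - (4)·2.9000 - (3)·2.6000) / (-9) = 3.4889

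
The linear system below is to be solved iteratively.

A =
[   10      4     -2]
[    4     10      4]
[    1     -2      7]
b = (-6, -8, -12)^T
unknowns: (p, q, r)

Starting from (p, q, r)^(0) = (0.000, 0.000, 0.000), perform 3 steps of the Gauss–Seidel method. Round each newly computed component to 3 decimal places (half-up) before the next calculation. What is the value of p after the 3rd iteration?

-0.994

Iteration 1:
  p = (-6 - (4)·0.000 - (-2)·0.000) / (10) = -0.600
  q = (-8 - (4)·-0.600 - (4)·0.000) / (10) = -0.560
  r = (-12 - (1)·-0.600 - (-2)·-0.560) / (7) = -1.789
Iteration 2:
  p = (-6 - (4)·-0.560 - (-2)·-1.789) / (10) = -0.734
  q = (-8 - (4)·-0.734 - (4)·-1.789) / (10) = 0.209
  r = (-12 - (1)·-0.734 - (-2)·0.209) / (7) = -1.550
Iteration 3:
  p = (-6 - (4)·0.209 - (-2)·-1.550) / (10) = -0.994
  q = (-8 - (4)·-0.994 - (4)·-1.550) / (10) = 0.218
  r = (-12 - (1)·-0.994 - (-2)·0.218) / (7) = -1.510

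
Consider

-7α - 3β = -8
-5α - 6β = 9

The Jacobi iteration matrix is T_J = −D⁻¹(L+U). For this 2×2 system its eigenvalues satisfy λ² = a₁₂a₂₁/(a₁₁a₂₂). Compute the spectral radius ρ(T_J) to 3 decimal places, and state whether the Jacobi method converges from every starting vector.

0.598

a₁₂a₂₁/(a₁₁a₂₂) = (-3)·(-5) / ((-7)·(-6)) = 0.357143
ρ = √|0.357143| = √0.357143 = 0.598
ρ < 1, so Jacobi converges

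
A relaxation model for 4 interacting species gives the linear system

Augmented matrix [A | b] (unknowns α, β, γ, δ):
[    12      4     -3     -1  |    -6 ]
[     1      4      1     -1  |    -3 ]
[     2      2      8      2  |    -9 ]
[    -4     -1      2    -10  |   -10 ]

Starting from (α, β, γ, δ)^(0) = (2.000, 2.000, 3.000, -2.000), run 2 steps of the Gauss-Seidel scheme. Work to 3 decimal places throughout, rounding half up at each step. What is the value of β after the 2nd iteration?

-0.450

Iteration 1:
  α = (-6 - (4)·2.000 - (-3)·3.000 - (-1)·-2.000) / (12) = -0.583
  β = (-3 - (1)·-0.583 - (1)·3.000 - (-1)·-2.000) / (4) = -1.854
  γ = (-9 - (2)·-0.583 - (2)·-1.854 - (2)·-2.000) / (8) = -0.016
  δ = (-10 - (-4)·-0.583 - (-1)·-1.854 - (2)·-0.016) / (-10) = 1.415
Iteration 2:
  α = (-6 - (4)·-1.854 - (-3)·-0.016 - (-1)·1.415) / (12) = 0.232
  β = (-3 - (1)·0.232 - (1)·-0.016 - (-1)·1.415) / (4) = -0.450
  γ = (-9 - (2)·0.232 - (2)·-0.450 - (2)·1.415) / (8) = -1.424
  δ = (-10 - (-4)·0.232 - (-1)·-0.450 - (2)·-1.424) / (-10) = 0.667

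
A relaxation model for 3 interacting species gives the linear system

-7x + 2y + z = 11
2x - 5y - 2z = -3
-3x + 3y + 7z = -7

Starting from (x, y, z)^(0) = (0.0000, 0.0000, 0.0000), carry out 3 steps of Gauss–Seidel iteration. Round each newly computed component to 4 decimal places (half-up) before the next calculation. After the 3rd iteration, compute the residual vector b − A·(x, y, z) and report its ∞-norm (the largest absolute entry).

Iteration 1:
  x = (11 - (2)·0.0000 - (1)·0.0000) / (-7) = -1.5714
  y = (-3 - (2)·-1.5714 - (-2)·0.0000) / (-5) = -0.0286
  z = (-7 - (-3)·-1.5714 - (3)·-0.0286) / (7) = -1.6612
Iteration 2:
  x = (11 - (2)·-0.0286 - (1)·-1.6612) / (-7) = -1.8169
  y = (-3 - (2)·-1.8169 - (-2)·-1.6612) / (-5) = 0.5377
  z = (-7 - (-3)·-1.8169 - (3)·0.5377) / (7) = -2.0091
Iteration 3:
  x = (11 - (2)·0.5377 - (1)·-2.0091) / (-7) = -1.7048
  y = (-3 - (2)·-1.7048 - (-2)·-2.0091) / (-5) = 0.7217
  z = (-7 - (-3)·-1.7048 - (3)·0.7217) / (7) = -2.0399
Residual b − A·x = (-0.3371, -0.0617, -0.0002); ∞-norm = 0.3371

0.3371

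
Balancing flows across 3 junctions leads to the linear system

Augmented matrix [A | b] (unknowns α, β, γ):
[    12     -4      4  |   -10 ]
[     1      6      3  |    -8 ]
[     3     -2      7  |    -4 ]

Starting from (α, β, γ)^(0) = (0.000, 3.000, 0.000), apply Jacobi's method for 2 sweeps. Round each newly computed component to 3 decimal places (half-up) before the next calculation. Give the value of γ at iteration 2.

-1.024

Iteration 1:
  α = (-10 - (-4)·3.000 - (4)·0.000) / (12) = 0.167
  β = (-8 - (1)·0.000 - (3)·0.000) / (6) = -1.333
  γ = (-4 - (3)·0.000 - (-2)·3.000) / (7) = 0.286
Iteration 2:
  α = (-10 - (-4)·-1.333 - (4)·0.286) / (12) = -1.373
  β = (-8 - (1)·0.167 - (3)·0.286) / (6) = -1.504
  γ = (-4 - (3)·0.167 - (-2)·-1.333) / (7) = -1.024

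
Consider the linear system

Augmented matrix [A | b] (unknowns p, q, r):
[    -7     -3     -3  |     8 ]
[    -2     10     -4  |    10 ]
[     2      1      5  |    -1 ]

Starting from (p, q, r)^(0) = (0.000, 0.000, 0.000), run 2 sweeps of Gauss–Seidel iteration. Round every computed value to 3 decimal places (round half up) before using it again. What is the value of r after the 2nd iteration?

0.259

Iteration 1:
  p = (8 - (-3)·0.000 - (-3)·0.000) / (-7) = -1.143
  q = (10 - (-2)·-1.143 - (-4)·0.000) / (10) = 0.771
  r = (-1 - (2)·-1.143 - (1)·0.771) / (5) = 0.103
Iteration 2:
  p = (8 - (-3)·0.771 - (-3)·0.103) / (-7) = -1.517
  q = (10 - (-2)·-1.517 - (-4)·0.103) / (10) = 0.738
  r = (-1 - (2)·-1.517 - (1)·0.738) / (5) = 0.259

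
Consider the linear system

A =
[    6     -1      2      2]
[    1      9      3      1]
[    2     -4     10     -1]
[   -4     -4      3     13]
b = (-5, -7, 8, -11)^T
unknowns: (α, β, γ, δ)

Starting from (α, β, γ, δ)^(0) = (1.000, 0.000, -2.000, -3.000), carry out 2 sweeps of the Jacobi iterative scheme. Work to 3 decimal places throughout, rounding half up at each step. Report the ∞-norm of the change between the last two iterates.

1.722

Iteration 1:
  α = (-5 - (-1)·0.000 - (2)·-2.000 - (2)·-3.000) / (6) = 0.833
  β = (-7 - (1)·1.000 - (3)·-2.000 - (1)·-3.000) / (9) = 0.111
  γ = (8 - (2)·1.000 - (-4)·0.000 - (-1)·-3.000) / (10) = 0.300
  δ = (-11 - (-4)·1.000 - (-4)·0.000 - (3)·-2.000) / (13) = -0.077
Iteration 2:
  α = (-5 - (-1)·0.111 - (2)·0.300 - (2)·-0.077) / (6) = -0.889
  β = (-7 - (1)·0.833 - (3)·0.300 - (1)·-0.077) / (9) = -0.962
  γ = (8 - (2)·0.833 - (-4)·0.111 - (-1)·-0.077) / (10) = 0.670
  δ = (-11 - (-4)·0.833 - (-4)·0.111 - (3)·0.300) / (13) = -0.625
Change: (-1.722, -1.073, 0.370, -0.548) → max |·| = 1.722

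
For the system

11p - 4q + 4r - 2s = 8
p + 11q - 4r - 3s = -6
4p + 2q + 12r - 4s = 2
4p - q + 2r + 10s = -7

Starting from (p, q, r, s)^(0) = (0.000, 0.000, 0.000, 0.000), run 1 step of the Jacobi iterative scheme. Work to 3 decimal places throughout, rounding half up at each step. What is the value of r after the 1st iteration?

Iteration 1:
  p = (8 - (-4)·0.000 - (4)·0.000 - (-2)·0.000) / (11) = 0.727
  q = (-6 - (1)·0.000 - (-4)·0.000 - (-3)·0.000) / (11) = -0.545
  r = (2 - (4)·0.000 - (2)·0.000 - (-4)·0.000) / (12) = 0.167
  s = (-7 - (4)·0.000 - (-1)·0.000 - (2)·0.000) / (10) = -0.700

0.167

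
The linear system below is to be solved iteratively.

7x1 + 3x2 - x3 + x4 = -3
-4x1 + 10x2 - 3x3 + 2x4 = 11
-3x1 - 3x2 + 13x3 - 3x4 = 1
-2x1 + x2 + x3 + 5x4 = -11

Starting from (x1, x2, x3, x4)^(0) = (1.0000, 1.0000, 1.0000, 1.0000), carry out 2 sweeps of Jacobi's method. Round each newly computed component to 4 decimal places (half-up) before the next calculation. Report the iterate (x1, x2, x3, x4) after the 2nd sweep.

Iteration 1:
  x1 = (-3 - (3)·1.0000 - (-1)·1.0000 - (1)·1.0000) / (7) = -0.8571
  x2 = (11 - (-4)·1.0000 - (-3)·1.0000 - (2)·1.0000) / (10) = 1.6000
  x3 = (1 - (-3)·1.0000 - (-3)·1.0000 - (-3)·1.0000) / (13) = 0.7692
  x4 = (-11 - (-2)·1.0000 - (1)·1.0000 - (1)·1.0000) / (5) = -2.2000
Iteration 2:
  x1 = (-3 - (3)·1.6000 - (-1)·0.7692 - (1)·-2.2000) / (7) = -0.6901
  x2 = (11 - (-4)·-0.8571 - (-3)·0.7692 - (2)·-2.2000) / (10) = 1.4279
  x3 = (1 - (-3)·-0.8571 - (-3)·1.6000 - (-3)·-2.2000) / (13) = -0.2593
  x4 = (-11 - (-2)·-0.8571 - (1)·1.6000 - (1)·0.7692) / (5) = -3.0167

(-0.6901, 1.4279, -0.2593, -3.0167)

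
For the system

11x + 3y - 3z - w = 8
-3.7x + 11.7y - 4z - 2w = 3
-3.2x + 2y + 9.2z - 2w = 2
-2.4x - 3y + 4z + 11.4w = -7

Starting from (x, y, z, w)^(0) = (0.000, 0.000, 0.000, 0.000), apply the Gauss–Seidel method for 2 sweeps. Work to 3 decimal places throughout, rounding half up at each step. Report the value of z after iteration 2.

0.233

Iteration 1:
  x = (8 - (3)·0.000 - (-3)·0.000 - (-1)·0.000) / (11) = 0.727
  y = (3 - (-3.7)·0.727 - (-4)·0.000 - (-2)·0.000) / (11.7) = 0.486
  z = (2 - (-3.2)·0.727 - (2)·0.486 - (-2)·0.000) / (9.2) = 0.365
  w = (-7 - (-2.4)·0.727 - (-3)·0.486 - (4)·0.365) / (11.4) = -0.461
Iteration 2:
  x = (8 - (3)·0.486 - (-3)·0.365 - (-1)·-0.461) / (11) = 0.652
  y = (3 - (-3.7)·0.652 - (-4)·0.365 - (-2)·-0.461) / (11.7) = 0.509
  z = (2 - (-3.2)·0.652 - (2)·0.509 - (-2)·-0.461) / (9.2) = 0.233
  w = (-7 - (-2.4)·0.652 - (-3)·0.509 - (4)·0.233) / (11.4) = -0.425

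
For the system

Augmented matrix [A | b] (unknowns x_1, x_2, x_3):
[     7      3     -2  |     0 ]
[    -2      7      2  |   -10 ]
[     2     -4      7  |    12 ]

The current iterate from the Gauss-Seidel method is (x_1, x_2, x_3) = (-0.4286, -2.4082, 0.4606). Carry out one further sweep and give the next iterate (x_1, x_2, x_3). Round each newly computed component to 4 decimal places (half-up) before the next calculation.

One sweep:
  x_1 = (0 - (3)·-2.4082 - (-2)·0.4606) / (7) = 1.1637
  x_2 = (-10 - (-2)·1.1637 - (2)·0.4606) / (7) = -1.2277
  x_3 = (12 - (2)·1.1637 - (-4)·-1.2277) / (7) = 0.6803

(1.1637, -1.2277, 0.6803)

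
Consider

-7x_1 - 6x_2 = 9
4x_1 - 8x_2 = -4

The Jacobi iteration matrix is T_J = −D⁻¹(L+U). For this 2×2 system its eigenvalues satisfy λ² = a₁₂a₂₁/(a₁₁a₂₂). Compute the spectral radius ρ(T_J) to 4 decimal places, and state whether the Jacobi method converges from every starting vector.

a₁₂a₂₁/(a₁₁a₂₂) = (-6)·(4) / ((-7)·(-8)) = -0.428571
ρ = √|-0.428571| = √0.428571 = 0.6547
ρ < 1, so Jacobi converges

0.6547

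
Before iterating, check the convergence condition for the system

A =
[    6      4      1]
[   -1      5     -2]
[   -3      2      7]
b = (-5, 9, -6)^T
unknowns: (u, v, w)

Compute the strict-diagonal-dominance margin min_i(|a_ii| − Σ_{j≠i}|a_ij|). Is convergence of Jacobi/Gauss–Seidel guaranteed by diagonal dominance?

row 1: |6| − (4+1) = 1
row 2: |5| − (1+2) = 2
row 3: |7| − (3+2) = 2
minimum over rows = 1 → strictly diagonally dominant (convergence guaranteed)

1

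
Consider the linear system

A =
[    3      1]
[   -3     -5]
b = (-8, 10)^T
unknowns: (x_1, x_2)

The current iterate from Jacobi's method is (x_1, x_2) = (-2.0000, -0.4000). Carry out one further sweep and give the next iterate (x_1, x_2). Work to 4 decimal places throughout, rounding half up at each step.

One sweep:
  x_1 = (-8 - (1)·-0.4000) / (3) = -2.5333
  x_2 = (10 - (-3)·-2.0000) / (-5) = -0.8000

(-2.5333, -0.8000)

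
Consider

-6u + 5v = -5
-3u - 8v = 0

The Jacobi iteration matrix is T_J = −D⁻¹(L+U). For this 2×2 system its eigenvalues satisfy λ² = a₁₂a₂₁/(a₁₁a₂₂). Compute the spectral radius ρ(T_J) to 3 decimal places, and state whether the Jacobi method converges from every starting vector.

0.559

a₁₂a₂₁/(a₁₁a₂₂) = (5)·(-3) / ((-6)·(-8)) = -0.312500
ρ = √|-0.312500| = √0.312500 = 0.559
ρ < 1, so Jacobi converges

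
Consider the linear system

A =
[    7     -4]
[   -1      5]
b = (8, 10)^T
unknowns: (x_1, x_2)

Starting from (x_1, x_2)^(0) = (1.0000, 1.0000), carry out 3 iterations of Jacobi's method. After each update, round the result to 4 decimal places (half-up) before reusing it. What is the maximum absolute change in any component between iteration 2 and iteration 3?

Iteration 1:
  x_1 = (8 - (-4)·1.0000) / (7) = 1.7143
  x_2 = (10 - (-1)·1.0000) / (5) = 2.2000
Iteration 2:
  x_1 = (8 - (-4)·2.2000) / (7) = 2.4000
  x_2 = (10 - (-1)·1.7143) / (5) = 2.3429
Iteration 3:
  x_1 = (8 - (-4)·2.3429) / (7) = 2.4817
  x_2 = (10 - (-1)·2.4000) / (5) = 2.4800
Change: (0.0817, 0.1371) → max |·| = 0.1371

0.1371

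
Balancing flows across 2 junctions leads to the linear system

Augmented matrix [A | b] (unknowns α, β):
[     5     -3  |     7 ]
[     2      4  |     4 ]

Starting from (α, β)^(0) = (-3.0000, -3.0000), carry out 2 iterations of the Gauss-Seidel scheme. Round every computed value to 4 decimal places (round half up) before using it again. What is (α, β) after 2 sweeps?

Iteration 1:
  α = (7 - (-3)·-3.0000) / (5) = -0.4000
  β = (4 - (2)·-0.4000) / (4) = 1.2000
Iteration 2:
  α = (7 - (-3)·1.2000) / (5) = 2.1200
  β = (4 - (2)·2.1200) / (4) = -0.0600

(2.1200, -0.0600)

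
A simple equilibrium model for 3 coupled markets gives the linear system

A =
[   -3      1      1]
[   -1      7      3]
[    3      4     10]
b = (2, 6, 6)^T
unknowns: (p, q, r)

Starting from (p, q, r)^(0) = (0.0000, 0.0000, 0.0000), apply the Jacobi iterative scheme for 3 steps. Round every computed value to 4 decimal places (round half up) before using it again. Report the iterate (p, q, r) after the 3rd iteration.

(-0.3460, 0.6353, 0.4524)

Iteration 1:
  p = (2 - (1)·0.0000 - (1)·0.0000) / (-3) = -0.6667
  q = (6 - (-1)·0.0000 - (3)·0.0000) / (7) = 0.8571
  r = (6 - (3)·0.0000 - (4)·0.0000) / (10) = 0.6000
Iteration 2:
  p = (2 - (1)·0.8571 - (1)·0.6000) / (-3) = -0.1810
  q = (6 - (-1)·-0.6667 - (3)·0.6000) / (7) = 0.5048
  r = (6 - (3)·-0.6667 - (4)·0.8571) / (10) = 0.4572
Iteration 3:
  p = (2 - (1)·0.5048 - (1)·0.4572) / (-3) = -0.3460
  q = (6 - (-1)·-0.1810 - (3)·0.4572) / (7) = 0.6353
  r = (6 - (3)·-0.1810 - (4)·0.5048) / (10) = 0.4524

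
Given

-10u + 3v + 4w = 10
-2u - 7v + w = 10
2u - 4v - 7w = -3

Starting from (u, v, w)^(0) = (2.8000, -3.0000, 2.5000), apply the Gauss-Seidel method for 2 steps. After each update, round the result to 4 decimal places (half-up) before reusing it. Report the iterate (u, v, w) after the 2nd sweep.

(-0.9896, -1.0549, 0.7486)

Iteration 1:
  u = (10 - (3)·-3.0000 - (4)·2.5000) / (-10) = -0.9000
  v = (10 - (-2)·-0.9000 - (1)·2.5000) / (-7) = -0.8143
  w = (-3 - (2)·-0.9000 - (-4)·-0.8143) / (-7) = 0.6367
Iteration 2:
  u = (10 - (3)·-0.8143 - (4)·0.6367) / (-10) = -0.9896
  v = (10 - (-2)·-0.9896 - (1)·0.6367) / (-7) = -1.0549
  w = (-3 - (2)·-0.9896 - (-4)·-1.0549) / (-7) = 0.7486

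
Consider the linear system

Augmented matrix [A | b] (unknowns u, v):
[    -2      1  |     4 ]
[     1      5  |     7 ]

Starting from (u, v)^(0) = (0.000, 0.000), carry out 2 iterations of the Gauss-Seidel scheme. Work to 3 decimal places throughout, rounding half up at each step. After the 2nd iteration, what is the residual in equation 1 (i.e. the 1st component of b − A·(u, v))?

Iteration 1:
  u = (4 - (1)·0.000) / (-2) = -2.000
  v = (7 - (1)·-2.000) / (5) = 1.800
Iteration 2:
  u = (4 - (1)·1.800) / (-2) = -1.100
  v = (7 - (1)·-1.100) / (5) = 1.620
Residual b − A·x = (0.180, 0.000)

0.180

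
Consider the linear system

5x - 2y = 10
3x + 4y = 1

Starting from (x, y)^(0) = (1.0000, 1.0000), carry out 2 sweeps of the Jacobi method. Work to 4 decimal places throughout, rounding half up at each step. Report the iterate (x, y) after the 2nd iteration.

Iteration 1:
  x = (10 - (-2)·1.0000) / (5) = 2.4000
  y = (1 - (3)·1.0000) / (4) = -0.5000
Iteration 2:
  x = (10 - (-2)·-0.5000) / (5) = 1.8000
  y = (1 - (3)·2.4000) / (4) = -1.5500

(1.8000, -1.5500)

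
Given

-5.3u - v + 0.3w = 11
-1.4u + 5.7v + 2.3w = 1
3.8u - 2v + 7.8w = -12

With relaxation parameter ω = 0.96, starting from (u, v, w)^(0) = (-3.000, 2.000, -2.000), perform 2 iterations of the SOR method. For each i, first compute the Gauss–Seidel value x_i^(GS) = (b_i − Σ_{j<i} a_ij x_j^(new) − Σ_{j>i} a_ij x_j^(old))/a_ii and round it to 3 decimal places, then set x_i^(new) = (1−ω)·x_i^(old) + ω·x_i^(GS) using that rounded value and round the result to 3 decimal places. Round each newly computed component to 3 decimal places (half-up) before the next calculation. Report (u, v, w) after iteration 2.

(-2.185, -0.235, -0.523)

Iteration 1:
  u: GS value = (11 - (-1)·2.000 - (0.3)·-2.000) / (-5.3) = -2.566;  u ← (1−ω)·-3.000 + ω·-2.566 = -2.583
  v: GS value = (1 - (-1.4)·-2.583 - (2.3)·-2.000) / (5.7) = 0.348;  v ← (1−ω)·2.000 + ω·0.348 = 0.414
  w: GS value = (-12 - (3.8)·-2.583 - (-2)·0.414) / (7.8) = -0.174;  w ← (1−ω)·-2.000 + ω·-0.174 = -0.247
Iteration 2:
  u: GS value = (11 - (-1)·0.414 - (0.3)·-0.247) / (-5.3) = -2.168;  u ← (1−ω)·-2.583 + ω·-2.168 = -2.185
  v: GS value = (1 - (-1.4)·-2.185 - (2.3)·-0.247) / (5.7) = -0.262;  v ← (1−ω)·0.414 + ω·-0.262 = -0.235
  w: GS value = (-12 - (3.8)·-2.185 - (-2)·-0.235) / (7.8) = -0.534;  w ← (1−ω)·-0.247 + ω·-0.534 = -0.523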